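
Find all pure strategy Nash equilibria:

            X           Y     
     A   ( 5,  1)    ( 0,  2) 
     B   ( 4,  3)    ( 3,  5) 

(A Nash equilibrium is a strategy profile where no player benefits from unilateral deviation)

Nash equilibrium: (B, Y)

Work:
Best responses:
  P1 vs X: payoffs [5, 4] → best response A (payoff 5)
  P1 vs Y: payoffs [0, 3] → best response B (payoff 3)
  P2 vs A: payoffs [1, 2] → best response Y (payoff 2)
  P2 vs B: payoffs [3, 5] → best response Y (payoff 5)
Mutual best responses: (B,Y) → Nash equilibria.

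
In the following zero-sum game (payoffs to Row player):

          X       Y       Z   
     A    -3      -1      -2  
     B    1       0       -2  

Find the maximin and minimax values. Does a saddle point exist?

Maximin = -2, Minimax = -2, Saddle: True

Work:
Row minimums: [-3, -2] → maximin = -2
Column maximums: [1, 0, -2] → minimax = -2
Saddle point exists! Game value = -2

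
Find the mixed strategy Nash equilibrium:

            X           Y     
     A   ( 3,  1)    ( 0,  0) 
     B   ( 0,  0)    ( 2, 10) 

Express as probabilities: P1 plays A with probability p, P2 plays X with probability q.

p = 0.9091, q = 0.4

Work:
Find probabilities that make opponent indifferent:
P2 chooses q to make P1 indifferent between A and B
P1 chooses p to make P2 indifferent between X and Y
Mixed NE: P1 plays (A: 0.9091, B: 0.0909), P2 plays (X: 0.4, Y: 0.6)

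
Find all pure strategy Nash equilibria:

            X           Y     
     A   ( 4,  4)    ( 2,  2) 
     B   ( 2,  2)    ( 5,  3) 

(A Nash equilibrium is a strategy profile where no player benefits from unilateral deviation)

Nash equilibrium: (A, X), (B, Y)

Work:
Best responses:
  P1 vs X: payoffs [4, 2] → best response A (payoff 4)
  P1 vs Y: payoffs [2, 5] → best response B (payoff 5)
  P2 vs A: payoffs [4, 2] → best response X (payoff 4)
  P2 vs B: payoffs [2, 3] → best response Y (payoff 3)
Mutual best responses: (A,X), (B,Y) → Nash equilibria.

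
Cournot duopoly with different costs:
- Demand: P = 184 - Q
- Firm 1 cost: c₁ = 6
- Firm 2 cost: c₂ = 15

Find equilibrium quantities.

q₁* = 62.33, q₂* = 53.33

Work:
Reaction: q₁ = (184 - 6 - q₂)/2
Reaction: q₂ = (184 - 15 - q₁)/2
Solve simultaneously:
q₁* = (184 - 2×6 + 15)/3 = 62.33
q₂* = (184 - 2×15 + 6)/3 = 53.33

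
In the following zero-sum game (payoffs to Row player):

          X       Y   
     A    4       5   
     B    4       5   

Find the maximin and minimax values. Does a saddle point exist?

Maximin = 4, Minimax = 4, Saddle: True

Work:
Row minimums: [4, 4] → maximin = 4
Column maximums: [4, 5] → minimax = 4
Saddle point exists! Game value = 4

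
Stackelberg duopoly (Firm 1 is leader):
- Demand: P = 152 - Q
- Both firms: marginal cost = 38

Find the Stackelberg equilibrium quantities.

q₁* (leader) = 57.0, q₂* (follower) = 28.5

Work:
Follower's reaction: q₂ = (a - c - q₁)/2
Leader substitutes: π₁ = q₁·(a - q₁ - (a-c-q₁)/2 - c)
FOC: q₁* = (152 - 38)/2 = 57.00
Then: q₂* = (152 - 38 - 57.0)/2 = 28.50
Leader has first-mover advantage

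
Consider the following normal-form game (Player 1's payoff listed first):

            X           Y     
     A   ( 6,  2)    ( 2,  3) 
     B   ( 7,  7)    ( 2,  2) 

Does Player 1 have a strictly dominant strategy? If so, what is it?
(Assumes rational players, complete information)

No strictly dominant strategy exists for Player 1

Work:
A strategy strictly dominates another if it gives a strictly higher payoff against every opponent action. Compare each pair of P1's strategies column-by-column:
  A vs B: [6 vs 7, 2 vs 2] → A does not strictly dominate B (column X: 6 ≤ 7)
  B vs A: [7 vs 6, 2 vs 2] → B does not strictly dominate A (column Y: 2 ≤ 2)
No single strategy strictly dominates all others → no strictly dominant strategy.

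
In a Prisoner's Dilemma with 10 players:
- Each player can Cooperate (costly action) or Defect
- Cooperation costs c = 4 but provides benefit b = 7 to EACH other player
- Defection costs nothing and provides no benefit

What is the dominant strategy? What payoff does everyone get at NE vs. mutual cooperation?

Dominant: Defect; NE payoff = 0; Coop payoff = 59

Work:
Defect dominates (saves cost c = 4, benefit to others is external)
NE: All defect → everyone gets 0
If all cooperate: each receives (9)×7 - 4 = 59
Social dilemma: 59 > 0 but NE gives 0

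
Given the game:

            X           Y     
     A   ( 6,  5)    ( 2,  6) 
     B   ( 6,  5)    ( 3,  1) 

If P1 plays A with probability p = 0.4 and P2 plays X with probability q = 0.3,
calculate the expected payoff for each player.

E[P1] = 3.62, E[P2] = 3.6

Work:
E[P1] = p·q·π₁(A,X) + p·(1-q)·π₁(A,Y) + (1-p)·q·π₁(B,X) + (1-p)·(1-q)·π₁(B,Y)
= 0.4·0.3·6 + 0.4·0.7·2 + 0.6·0.3·6 + 0.6·0.7·3
= 3.62

E[P2] = 3.6 (similar calculation)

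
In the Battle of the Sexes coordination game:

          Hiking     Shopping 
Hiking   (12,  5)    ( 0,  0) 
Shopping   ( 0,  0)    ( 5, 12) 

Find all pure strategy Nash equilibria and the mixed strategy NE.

Pure NE: (Hiking, Hiking) and (Shopping, Shopping); Mixed NE: p = 0.7059, q = 0.2941

Work:
Check pure NE:
(Hiking, Hiking): (12, 5) - no unilateral deviation beneficial
(Shopping, Shopping): (5, 12) - no unilateral deviation beneficial
Mixed NE: P1 plays Hiking with p = 0.7059, P2 plays Hiking with q = 0.2941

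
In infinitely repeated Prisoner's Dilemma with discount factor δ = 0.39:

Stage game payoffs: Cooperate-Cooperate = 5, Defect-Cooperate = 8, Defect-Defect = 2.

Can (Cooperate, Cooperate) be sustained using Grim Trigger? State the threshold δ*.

δ* = 0.5; since δ = 0.39 < 0.5, cooperation cannot be sustained

Work:
For Grim Trigger:
Cooperate forever: 5/(1-δ)
Defect then punished: 8 + 2·δ/(1-δ)
Need: 5/(1-δ) ≥ 8 + 2·δ/(1-δ)
Solving: δ ≥ (T-R)/(T-P) = (8-5)/(8-2) = 0.5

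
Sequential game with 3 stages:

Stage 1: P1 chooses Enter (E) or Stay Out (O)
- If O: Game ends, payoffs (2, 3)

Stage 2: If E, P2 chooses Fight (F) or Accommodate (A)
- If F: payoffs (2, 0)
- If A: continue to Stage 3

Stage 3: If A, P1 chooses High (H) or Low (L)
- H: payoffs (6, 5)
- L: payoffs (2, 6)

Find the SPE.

SPE: (E, A, H); Outcome (6, 5)

Work:
Stage 3: P1 chooses H (6 vs 2)
Stage 2: P2: F->0, A->5 (anticipating H). Choose A
Stage 1: P1: O->2, E->6 (anticipating A, H). Choose E
SPE path: E -> A -> H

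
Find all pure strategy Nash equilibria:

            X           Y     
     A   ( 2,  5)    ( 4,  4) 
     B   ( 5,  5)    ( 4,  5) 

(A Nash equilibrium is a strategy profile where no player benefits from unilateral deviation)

Nash equilibrium: (B, X), (B, Y)

Work:
Best responses:
  P1 vs X: payoffs [2, 5] → best response B (payoff 5)
  P1 vs Y: payoffs [4, 4] → best response A/B (payoff 4)
  P2 vs A: payoffs [5, 4] → best response X (payoff 5)
  P2 vs B: payoffs [5, 5] → best response X/Y (payoff 5)
Mutual best responses: (B,X), (B,Y) → Nash equilibria.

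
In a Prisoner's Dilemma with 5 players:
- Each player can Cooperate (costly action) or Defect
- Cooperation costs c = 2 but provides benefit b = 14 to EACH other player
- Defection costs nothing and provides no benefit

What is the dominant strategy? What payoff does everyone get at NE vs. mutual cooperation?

Dominant: Defect; NE payoff = 0; Coop payoff = 54

Work:
Defect dominates (saves cost c = 2, benefit to others is external)
NE: All defect → everyone gets 0
If all cooperate: each receives (4)×14 - 2 = 54
Social dilemma: 54 > 0 but NE gives 0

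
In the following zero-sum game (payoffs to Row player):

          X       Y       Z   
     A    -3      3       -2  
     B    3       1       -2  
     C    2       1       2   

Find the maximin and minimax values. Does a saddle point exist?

Maximin = 1, Minimax = 2, Saddle: False

Work:
Row minimums: [-3, -2, 1] → maximin = 1
Column maximums: [3, 3, 2] → minimax = 2
No saddle point (maximin ≠ minimax). Mixed strategy needed.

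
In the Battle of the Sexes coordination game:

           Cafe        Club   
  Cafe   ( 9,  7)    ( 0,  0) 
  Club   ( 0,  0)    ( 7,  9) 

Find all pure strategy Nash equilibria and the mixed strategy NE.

Pure NE: (Cafe, Cafe) and (Club, Club); Mixed NE: p = 0.5625, q = 0.4375

Work:
Check pure NE:
(Cafe, Cafe): (9, 7) - no unilateral deviation beneficial
(Club, Club): (7, 9) - no unilateral deviation beneficial
Mixed NE: P1 plays Cafe with p = 0.5625, P2 plays Cafe with q = 0.4375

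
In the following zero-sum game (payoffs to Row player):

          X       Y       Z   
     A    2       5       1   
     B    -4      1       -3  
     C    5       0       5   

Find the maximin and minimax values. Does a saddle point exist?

Maximin = 1, Minimax = 5, Saddle: False

Work:
Row minimums: [1, -4, 0] → maximin = 1
Column maximums: [5, 5, 5] → minimax = 5
No saddle point (maximin ≠ minimax). Mixed strategy needed.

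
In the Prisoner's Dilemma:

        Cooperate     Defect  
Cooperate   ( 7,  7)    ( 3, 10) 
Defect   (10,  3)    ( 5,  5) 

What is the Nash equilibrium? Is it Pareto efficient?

(Defect, Defect) is NE; not Pareto efficient

Work:
Defect dominates Cooperate for both players:
If P2 cooperates: Defect (10) > Cooperate (7)
If P2 defects: Defect (5) > Cooperate (3)
NE: (Defect, Defect) with payoff (5, 5)
But (Cooperate, Cooperate) = (7, 7) Pareto dominates (5, 5)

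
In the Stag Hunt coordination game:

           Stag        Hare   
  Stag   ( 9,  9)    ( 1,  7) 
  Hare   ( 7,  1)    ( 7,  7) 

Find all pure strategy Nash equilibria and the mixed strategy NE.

Pure NE: (Stag, Stag) and (Hare, Hare); Mixed NE: p = 0.75, q = 0.75

Work:
Check pure NE:
(Stag, Stag): (9, 9) - no unilateral deviation beneficial
(Hare, Hare): (7, 7) - no unilateral deviation beneficial
Mixed NE: P1 plays Stag with p = 0.75, P2 plays Stag with q = 0.75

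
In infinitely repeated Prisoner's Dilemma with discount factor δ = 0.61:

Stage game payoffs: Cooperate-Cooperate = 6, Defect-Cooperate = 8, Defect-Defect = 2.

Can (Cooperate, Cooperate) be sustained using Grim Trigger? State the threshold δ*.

δ* = 0.3333; since δ = 0.61 ≥ 0.3333, cooperation can be sustained

Work:
For Grim Trigger:
Cooperate forever: 6/(1-δ)
Defect then punished: 8 + 2·δ/(1-δ)
Need: 6/(1-δ) ≥ 8 + 2·δ/(1-δ)
Solving: δ ≥ (T-R)/(T-P) = (8-6)/(8-2) = 0.3333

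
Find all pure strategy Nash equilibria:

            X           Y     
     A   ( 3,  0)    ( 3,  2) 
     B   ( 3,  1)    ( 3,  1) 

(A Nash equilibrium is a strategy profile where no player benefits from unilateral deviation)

Nash equilibrium: (A, Y), (B, X), (B, Y)

Work:
Best responses:
  P1 vs X: payoffs [3, 3] → best response A/B (payoff 3)
  P1 vs Y: payoffs [3, 3] → best response A/B (payoff 3)
  P2 vs A: payoffs [0, 2] → best response Y (payoff 2)
  P2 vs B: payoffs [1, 1] → best response X/Y (payoff 1)
Mutual best responses: (A,Y), (B,X), (B,Y) → Nash equilibria.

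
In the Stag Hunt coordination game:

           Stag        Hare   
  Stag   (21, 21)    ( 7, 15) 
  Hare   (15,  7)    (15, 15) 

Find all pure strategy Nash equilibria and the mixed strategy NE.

Pure NE: (Stag, Stag) and (Hare, Hare); Mixed NE: p = 0.5714, q = 0.5714

Work:
Check pure NE:
(Stag, Stag): (21, 21) - no unilateral deviation beneficial
(Hare, Hare): (15, 15) - no unilateral deviation beneficial
Mixed NE: P1 plays Stag with p = 0.5714, P2 plays Stag with q = 0.5714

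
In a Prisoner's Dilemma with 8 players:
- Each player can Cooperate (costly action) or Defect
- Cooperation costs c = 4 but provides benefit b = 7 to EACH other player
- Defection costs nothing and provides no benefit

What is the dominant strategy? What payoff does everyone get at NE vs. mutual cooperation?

Dominant: Defect; NE payoff = 0; Coop payoff = 45

Work:
Defect dominates (saves cost c = 4, benefit to others is external)
NE: All defect → everyone gets 0
If all cooperate: each receives (7)×7 - 4 = 45
Social dilemma: 45 > 0 but NE gives 0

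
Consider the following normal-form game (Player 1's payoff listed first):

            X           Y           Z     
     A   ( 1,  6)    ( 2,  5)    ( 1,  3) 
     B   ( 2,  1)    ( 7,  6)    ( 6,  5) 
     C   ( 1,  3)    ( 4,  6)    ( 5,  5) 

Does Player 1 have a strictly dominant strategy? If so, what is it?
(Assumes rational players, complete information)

Yes, Player 1's strictly dominant strategy is B

Work:
A strategy strictly dominates another if it gives a strictly higher payoff against every opponent action. Compare each pair of P1's strategies column-by-column:
  A vs B: [1 vs 2, 2 vs 7, 1 vs 6] → A does not strictly dominate B (column X: 1 ≤ 2)
  A vs C: [1 vs 1, 2 vs 4, 1 vs 5] → A does not strictly dominate C (column X: 1 ≤ 1)
  B vs A: [2 vs 1, 7 vs 2, 6 vs 1] → B strictly dominates A
  B vs C: [2 vs 1, 7 vs 4, 6 vs 5] → B strictly dominates C
  C vs A: [1 vs 1, 4 vs 2, 5 vs 1] → C does not strictly dominate A (column X: 1 ≤ 1)
  C vs B: [1 vs 2, 4 vs 7, 5 vs 6] → C does not strictly dominate B (column X: 1 ≤ 2)
B strictly dominates every other strategy → strictly dominant.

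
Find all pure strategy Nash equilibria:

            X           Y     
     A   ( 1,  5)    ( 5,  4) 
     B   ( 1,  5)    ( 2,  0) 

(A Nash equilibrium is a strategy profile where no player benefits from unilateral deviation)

Nash equilibrium: (A, X), (B, X)

Work:
Best responses:
  P1 vs X: payoffs [1, 1] → best response A/B (payoff 1)
  P1 vs Y: payoffs [5, 2] → best response A (payoff 5)
  P2 vs A: payoffs [5, 4] → best response X (payoff 5)
  P2 vs B: payoffs [5, 0] → best response X (payoff 5)
Mutual best responses: (A,X), (B,X) → Nash equilibria.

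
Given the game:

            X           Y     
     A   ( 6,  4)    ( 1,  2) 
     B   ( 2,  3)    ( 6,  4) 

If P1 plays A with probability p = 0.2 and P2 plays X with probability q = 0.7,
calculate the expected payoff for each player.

E[P1] = 3.46, E[P2] = 3.32

Work:
E[P1] = p·q·π₁(A,X) + p·(1-q)·π₁(A,Y) + (1-p)·q·π₁(B,X) + (1-p)·(1-q)·π₁(B,Y)
= 0.2·0.7·6 + 0.2·0.3·1 + 0.8·0.7·2 + 0.8·0.3·6
= 3.46

E[P2] = 3.32 (similar calculation)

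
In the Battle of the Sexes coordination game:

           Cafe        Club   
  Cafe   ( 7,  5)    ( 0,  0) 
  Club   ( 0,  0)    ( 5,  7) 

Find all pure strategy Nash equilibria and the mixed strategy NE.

Pure NE: (Cafe, Cafe) and (Club, Club); Mixed NE: p = 0.5833, q = 0.4167

Work:
Check pure NE:
(Cafe, Cafe): (7, 5) - no unilateral deviation beneficial
(Club, Club): (5, 7) - no unilateral deviation beneficial
Mixed NE: P1 plays Cafe with p = 0.5833, P2 plays Cafe with q = 0.4167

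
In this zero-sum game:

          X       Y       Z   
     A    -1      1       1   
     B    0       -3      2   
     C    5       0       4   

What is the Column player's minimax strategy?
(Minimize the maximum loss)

Column should play Y, value = 1

Work:
Column player minimizes Row's maximum payoff:
Column X: max payoff to Row = 5
Column Y: max payoff to Row = 1
Column Z: max payoff to Row = 4
Minimum is 1, achieved by column Y.
Minimax strategy: Y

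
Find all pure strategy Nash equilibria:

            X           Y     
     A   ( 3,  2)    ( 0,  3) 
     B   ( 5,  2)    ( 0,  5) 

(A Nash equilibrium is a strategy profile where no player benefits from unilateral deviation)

Nash equilibrium: (A, Y), (B, Y)

Work:
Best responses:
  P1 vs X: payoffs [3, 5] → best response B (payoff 5)
  P1 vs Y: payoffs [0, 0] → best response A/B (payoff 0)
  P2 vs A: payoffs [2, 3] → best response Y (payoff 3)
  P2 vs B: payoffs [2, 5] → best response Y (payoff 5)
Mutual best responses: (A,Y), (B,Y) → Nash equilibria.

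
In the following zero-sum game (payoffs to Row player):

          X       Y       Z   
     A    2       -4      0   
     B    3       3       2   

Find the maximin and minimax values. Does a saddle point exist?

Maximin = 2, Minimax = 2, Saddle: True

Work:
Row minimums: [-4, 2] → maximin = 2
Column maximums: [3, 3, 2] → minimax = 2
Saddle point exists! Game value = 2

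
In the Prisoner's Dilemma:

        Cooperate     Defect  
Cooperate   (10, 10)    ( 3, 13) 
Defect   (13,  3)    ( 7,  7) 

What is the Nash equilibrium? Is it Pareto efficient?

(Defect, Defect) is NE; not Pareto efficient

Work:
Defect dominates Cooperate for both players:
If P2 cooperates: Defect (13) > Cooperate (10)
If P2 defects: Defect (7) > Cooperate (3)
NE: (Defect, Defect) with payoff (7, 7)
But (Cooperate, Cooperate) = (10, 10) Pareto dominates (7, 7)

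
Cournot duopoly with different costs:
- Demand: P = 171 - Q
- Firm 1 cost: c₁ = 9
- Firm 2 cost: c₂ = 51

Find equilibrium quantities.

q₁* = 68.0, q₂* = 26.0

Work:
Reaction: q₁ = (171 - 9 - q₂)/2
Reaction: q₂ = (171 - 51 - q₁)/2
Solve simultaneously:
q₁* = (171 - 2×9 + 51)/3 = 68.0
q₂* = (171 - 2×51 + 9)/3 = 26.0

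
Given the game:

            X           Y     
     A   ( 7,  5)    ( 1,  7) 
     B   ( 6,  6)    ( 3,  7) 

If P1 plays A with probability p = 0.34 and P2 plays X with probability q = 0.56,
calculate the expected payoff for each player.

E[P1] = 4.5712, E[P2] = 6.2496

Work:
E[P1] = p·q·π₁(A,X) + p·(1-q)·π₁(A,Y) + (1-p)·q·π₁(B,X) + (1-p)·(1-q)·π₁(B,Y)
= 0.34·0.56·7 + 0.34·0.44·1 + 0.66·0.56·6 + 0.66·0.44·3
= 4.5712

E[P2] = 6.2496 (similar calculation)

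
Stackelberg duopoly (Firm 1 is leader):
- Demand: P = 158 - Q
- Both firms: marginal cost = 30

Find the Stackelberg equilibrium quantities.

q₁* (leader) = 64.0, q₂* (follower) = 32.0

Work:
Follower's reaction: q₂ = (a - c - q₁)/2
Leader substitutes: π₁ = q₁·(a - q₁ - (a-c-q₁)/2 - c)
FOC: q₁* = (158 - 30)/2 = 64.00
Then: q₂* = (158 - 30 - 64.0)/2 = 32.00
Leader has first-mover advantage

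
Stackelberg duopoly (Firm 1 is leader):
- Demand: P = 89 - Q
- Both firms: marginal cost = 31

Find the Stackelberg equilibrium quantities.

q₁* (leader) = 29.0, q₂* (follower) = 14.5

Work:
Follower's reaction: q₂ = (a - c - q₁)/2
Leader substitutes: π₁ = q₁·(a - q₁ - (a-c-q₁)/2 - c)
FOC: q₁* = (89 - 31)/2 = 29.00
Then: q₂* = (89 - 31 - 29.0)/2 = 14.50
Leader has first-mover advantage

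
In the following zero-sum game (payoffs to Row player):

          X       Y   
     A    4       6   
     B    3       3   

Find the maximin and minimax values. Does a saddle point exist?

Maximin = 4, Minimax = 4, Saddle: True

Work:
Row minimums: [4, 3] → maximin = 4
Column maximums: [4, 6] → minimax = 4
Saddle point exists! Game value = 4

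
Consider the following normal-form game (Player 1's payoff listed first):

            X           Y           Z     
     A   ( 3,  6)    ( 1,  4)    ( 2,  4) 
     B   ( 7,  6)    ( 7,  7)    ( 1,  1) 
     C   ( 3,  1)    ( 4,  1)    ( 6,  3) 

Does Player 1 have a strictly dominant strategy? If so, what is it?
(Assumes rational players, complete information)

No strictly dominant strategy exists for Player 1

Work:
A strategy strictly dominates another if it gives a strictly higher payoff against every opponent action. Compare each pair of P1's strategies column-by-column:
  A vs B: [3 vs 7, 1 vs 7, 2 vs 1] → A does not strictly dominate B (column X: 3 ≤ 7)
  A vs C: [3 vs 3, 1 vs 4, 2 vs 6] → A does not strictly dominate C (column X: 3 ≤ 3)
  B vs A: [7 vs 3, 7 vs 1, 1 vs 2] → B does not strictly dominate A (column Z: 1 ≤ 2)
  B vs C: [7 vs 3, 7 vs 4, 1 vs 6] → B does not strictly dominate C (column Z: 1 ≤ 6)
  C vs A: [3 vs 3, 4 vs 1, 6 vs 2] → C does not strictly dominate A (column X: 3 ≤ 3)
  C vs B: [3 vs 7, 4 vs 7, 6 vs 1] → C does not strictly dominate B (column X: 3 ≤ 7)
No single strategy strictly dominates all others → no strictly dominant strategy.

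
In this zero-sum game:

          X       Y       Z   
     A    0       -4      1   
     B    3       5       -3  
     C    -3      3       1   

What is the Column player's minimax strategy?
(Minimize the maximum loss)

Column should play Z, value = 1

Work:
Column player minimizes Row's maximum payoff:
Column X: max payoff to Row = 3
Column Y: max payoff to Row = 5
Column Z: max payoff to Row = 1
Minimum is 1, achieved by column Z.
Minimax strategy: Z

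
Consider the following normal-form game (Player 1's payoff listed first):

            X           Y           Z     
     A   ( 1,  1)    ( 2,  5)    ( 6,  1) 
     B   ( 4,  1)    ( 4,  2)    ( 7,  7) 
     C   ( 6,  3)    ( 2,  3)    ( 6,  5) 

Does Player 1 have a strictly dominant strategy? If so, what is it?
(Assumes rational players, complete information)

No strictly dominant strategy exists for Player 1

Work:
A strategy strictly dominates another if it gives a strictly higher payoff against every opponent action. Compare each pair of P1's strategies column-by-column:
  A vs B: [1 vs 4, 2 vs 4, 6 vs 7] → A does not strictly dominate B (column X: 1 ≤ 4)
  A vs C: [1 vs 6, 2 vs 2, 6 vs 6] → A does not strictly dominate C (column X: 1 ≤ 6)
  B vs A: [4 vs 1, 4 vs 2, 7 vs 6] → B strictly dominates A
  B vs C: [4 vs 6, 4 vs 2, 7 vs 6] → B does not strictly dominate C (column X: 4 ≤ 6)
  C vs A: [6 vs 1, 2 vs 2, 6 vs 6] → C does not strictly dominate A (column Y: 2 ≤ 2)
  C vs B: [6 vs 4, 2 vs 4, 6 vs 7] → C does not strictly dominate B (column Y: 2 ≤ 4)
No single strategy strictly dominates all others → no strictly dominant strategy.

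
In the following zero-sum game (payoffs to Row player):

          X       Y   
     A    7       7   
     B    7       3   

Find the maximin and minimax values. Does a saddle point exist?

Maximin = 7, Minimax = 7, Saddle: True

Work:
Row minimums: [7, 3] → maximin = 7
Column maximums: [7, 7] → minimax = 7
Saddle point exists! Game value = 7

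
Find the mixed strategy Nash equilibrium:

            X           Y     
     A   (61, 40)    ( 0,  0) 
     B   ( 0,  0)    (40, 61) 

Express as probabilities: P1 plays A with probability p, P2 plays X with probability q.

p = 0.604, q = 0.396

Work:
Find probabilities that make opponent indifferent:
P2 chooses q to make P1 indifferent between A and B
P1 chooses p to make P2 indifferent between X and Y
Mixed NE: P1 plays (A: 0.604, B: 0.396), P2 plays (X: 0.396, Y: 0.604)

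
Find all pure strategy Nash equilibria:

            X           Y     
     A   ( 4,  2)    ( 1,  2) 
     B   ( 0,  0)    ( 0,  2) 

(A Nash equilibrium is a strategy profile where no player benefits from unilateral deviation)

Nash equilibrium: (A, X), (A, Y)

Work:
Best responses:
  P1 vs X: payoffs [4, 0] → best response A (payoff 4)
  P1 vs Y: payoffs [1, 0] → best response A (payoff 1)
  P2 vs A: payoffs [2, 2] → best response X/Y (payoff 2)
  P2 vs B: payoffs [0, 2] → best response Y (payoff 2)
Mutual best responses: (A,X), (A,Y) → Nash equilibria.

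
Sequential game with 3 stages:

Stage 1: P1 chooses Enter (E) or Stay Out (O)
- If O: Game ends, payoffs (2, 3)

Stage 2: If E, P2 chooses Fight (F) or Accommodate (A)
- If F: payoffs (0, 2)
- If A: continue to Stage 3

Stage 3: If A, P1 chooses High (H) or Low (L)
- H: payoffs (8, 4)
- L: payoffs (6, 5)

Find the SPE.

SPE: (E, A, H); Outcome (8, 4)

Work:
Stage 3: P1 chooses H (8 vs 6)
Stage 2: P2: F->2, A->4 (anticipating H). Choose A
Stage 1: P1: O->2, E->8 (anticipating A, H). Choose E
SPE path: E -> A -> H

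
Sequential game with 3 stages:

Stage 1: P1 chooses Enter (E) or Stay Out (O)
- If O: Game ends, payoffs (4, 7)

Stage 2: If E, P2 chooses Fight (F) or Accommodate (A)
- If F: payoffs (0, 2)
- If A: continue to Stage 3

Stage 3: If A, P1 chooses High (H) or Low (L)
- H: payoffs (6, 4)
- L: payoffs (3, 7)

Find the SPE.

SPE: (E, A, H); Outcome (6, 4)

Work:
Stage 3: P1 chooses H (6 vs 3)
Stage 2: P2: F->2, A->4 (anticipating H). Choose A
Stage 1: P1: O->4, E->6 (anticipating A, H). Choose E
SPE path: E -> A -> H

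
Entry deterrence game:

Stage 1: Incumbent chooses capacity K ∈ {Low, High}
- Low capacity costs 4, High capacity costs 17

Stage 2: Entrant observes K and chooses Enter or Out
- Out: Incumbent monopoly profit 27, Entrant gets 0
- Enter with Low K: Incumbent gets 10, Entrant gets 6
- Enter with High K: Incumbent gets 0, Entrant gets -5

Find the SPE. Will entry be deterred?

SPE: (High, Enter|Low, Out|High); Entry deterred. Incumbent net profit = 10

Work:
After Low K: Entrant enters (6 > 0)
After High K: Entrant stays out (-5 < 0)
Incumbent: Low → 10−4=6, High → 27−17=10
Incumbent chooses High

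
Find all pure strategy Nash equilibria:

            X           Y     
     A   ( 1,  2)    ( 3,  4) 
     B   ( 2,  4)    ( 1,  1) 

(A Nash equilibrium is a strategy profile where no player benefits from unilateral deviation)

Nash equilibrium: (A, Y), (B, X)

Work:
Best responses:
  P1 vs X: payoffs [1, 2] → best response B (payoff 2)
  P1 vs Y: payoffs [3, 1] → best response A (payoff 3)
  P2 vs A: payoffs [2, 4] → best response Y (payoff 4)
  P2 vs B: payoffs [4, 1] → best response X (payoff 4)
Mutual best responses: (A,Y), (B,X) → Nash equilibria.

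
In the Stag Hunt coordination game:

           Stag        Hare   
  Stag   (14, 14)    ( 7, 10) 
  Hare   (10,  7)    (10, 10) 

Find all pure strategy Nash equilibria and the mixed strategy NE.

Pure NE: (Stag, Stag) and (Hare, Hare); Mixed NE: p = 0.4286, q = 0.4286

Work:
Check pure NE:
(Stag, Stag): (14, 14) - no unilateral deviation beneficial
(Hare, Hare): (10, 10) - no unilateral deviation beneficial
Mixed NE: P1 plays Stag with p = 0.4286, P2 plays Stag with q = 0.4286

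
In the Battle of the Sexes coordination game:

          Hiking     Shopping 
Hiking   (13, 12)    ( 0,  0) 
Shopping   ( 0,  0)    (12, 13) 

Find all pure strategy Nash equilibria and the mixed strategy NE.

Pure NE: (Hiking, Hiking) and (Shopping, Shopping); Mixed NE: p = 0.52, q = 0.48

Work:
Check pure NE:
(Hiking, Hiking): (13, 12) - no unilateral deviation beneficial
(Shopping, Shopping): (12, 13) - no unilateral deviation beneficial
Mixed NE: P1 plays Hiking with p = 0.52, P2 plays Hiking with q = 0.48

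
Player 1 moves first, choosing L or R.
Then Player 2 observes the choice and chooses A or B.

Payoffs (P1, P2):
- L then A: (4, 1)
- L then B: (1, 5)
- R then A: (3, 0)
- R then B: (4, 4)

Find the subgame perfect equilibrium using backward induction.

P1 plays R, P2 plays B after L and B after R; Payoff (4, 4)

Work:
Backward induction:
After L: P2 chooses B → P1 gets 1
After R: P2 chooses B → P1 gets 4
P1 chooses R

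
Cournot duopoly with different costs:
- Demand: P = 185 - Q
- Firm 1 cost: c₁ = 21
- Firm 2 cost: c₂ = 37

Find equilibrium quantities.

q₁* = 60.0, q₂* = 44.0

Work:
Reaction: q₁ = (185 - 21 - q₂)/2
Reaction: q₂ = (185 - 37 - q₁)/2
Solve simultaneously:
q₁* = (185 - 2×21 + 37)/3 = 60.0
q₂* = (185 - 2×37 + 21)/3 = 44.0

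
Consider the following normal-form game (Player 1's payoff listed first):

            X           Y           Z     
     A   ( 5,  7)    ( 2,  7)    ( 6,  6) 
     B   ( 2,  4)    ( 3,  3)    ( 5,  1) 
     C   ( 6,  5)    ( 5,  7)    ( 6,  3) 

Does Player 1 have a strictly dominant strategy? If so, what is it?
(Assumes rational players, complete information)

No strictly dominant strategy exists for Player 1

Work:
A strategy strictly dominates another if it gives a strictly higher payoff against every opponent action. Compare each pair of P1's strategies column-by-column:
  A vs B: [5 vs 2, 2 vs 3, 6 vs 5] → A does not strictly dominate B (column Y: 2 ≤ 3)
  A vs C: [5 vs 6, 2 vs 5, 6 vs 6] → A does not strictly dominate C (column X: 5 ≤ 6)
  B vs A: [2 vs 5, 3 vs 2, 5 vs 6] → B does not strictly dominate A (column X: 2 ≤ 5)
  B vs C: [2 vs 6, 3 vs 5, 5 vs 6] → B does not strictly dominate C (column X: 2 ≤ 6)
  C vs A: [6 vs 5, 5 vs 2, 6 vs 6] → C does not strictly dominate A (column Z: 6 ≤ 6)
  C vs B: [6 vs 2, 5 vs 3, 6 vs 5] → C strictly dominates B
No single strategy strictly dominates all others → no strictly dominant strategy.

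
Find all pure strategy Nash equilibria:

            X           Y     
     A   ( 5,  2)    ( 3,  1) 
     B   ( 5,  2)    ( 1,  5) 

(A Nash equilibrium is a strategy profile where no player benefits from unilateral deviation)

Nash equilibrium: (A, X)

Work:
Best responses:
  P1 vs X: payoffs [5, 5] → best response A/B (payoff 5)
  P1 vs Y: payoffs [3, 1] → best response A (payoff 3)
  P2 vs A: payoffs [2, 1] → best response X (payoff 2)
  P2 vs B: payoffs [2, 5] → best response Y (payoff 5)
Mutual best responses: (A,X) → Nash equilibria.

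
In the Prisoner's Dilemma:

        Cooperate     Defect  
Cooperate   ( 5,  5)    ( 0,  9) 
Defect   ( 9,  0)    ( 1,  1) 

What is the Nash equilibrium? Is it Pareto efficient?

(Defect, Defect) is NE; not Pareto efficient

Work:
Defect dominates Cooperate for both players:
If P2 cooperates: Defect (9) > Cooperate (5)
If P2 defects: Defect (1) > Cooperate (0)
NE: (Defect, Defect) with payoff (1, 1)
But (Cooperate, Cooperate) = (5, 5) Pareto dominates (1, 1)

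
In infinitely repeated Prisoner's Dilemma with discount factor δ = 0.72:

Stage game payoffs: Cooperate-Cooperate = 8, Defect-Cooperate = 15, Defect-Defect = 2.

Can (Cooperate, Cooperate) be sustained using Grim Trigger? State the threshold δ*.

δ* = 0.5385; since δ = 0.72 ≥ 0.5385, cooperation can be sustained

Work:
For Grim Trigger:
Cooperate forever: 8/(1-δ)
Defect then punished: 15 + 2·δ/(1-δ)
Need: 8/(1-δ) ≥ 15 + 2·δ/(1-δ)
Solving: δ ≥ (T-R)/(T-P) = (15-8)/(15-2) = 0.5385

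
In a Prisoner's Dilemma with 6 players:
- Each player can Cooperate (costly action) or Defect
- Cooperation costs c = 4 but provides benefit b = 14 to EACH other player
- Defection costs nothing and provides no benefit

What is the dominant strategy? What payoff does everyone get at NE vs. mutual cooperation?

Dominant: Defect; NE payoff = 0; Coop payoff = 66

Work:
Defect dominates (saves cost c = 4, benefit to others is external)
NE: All defect → everyone gets 0
If all cooperate: each receives (5)×14 - 4 = 66
Social dilemma: 66 > 0 but NE gives 0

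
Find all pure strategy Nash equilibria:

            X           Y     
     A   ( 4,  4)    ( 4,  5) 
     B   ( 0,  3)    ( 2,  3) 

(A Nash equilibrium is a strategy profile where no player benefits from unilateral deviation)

Nash equilibrium: (A, Y)

Work:
Best responses:
  P1 vs X: payoffs [4, 0] → best response A (payoff 4)
  P1 vs Y: payoffs [4, 2] → best response A (payoff 4)
  P2 vs A: payoffs [4, 5] → best response Y (payoff 5)
  P2 vs B: payoffs [3, 3] → best response X/Y (payoff 3)
Mutual best responses: (A,Y) → Nash equilibria.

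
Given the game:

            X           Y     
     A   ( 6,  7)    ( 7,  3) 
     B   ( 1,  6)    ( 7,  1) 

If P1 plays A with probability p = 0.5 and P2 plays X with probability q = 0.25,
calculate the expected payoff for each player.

E[P1] = 6.125, E[P2] = 3.125

Work:
E[P1] = p·q·π₁(A,X) + p·(1-q)·π₁(A,Y) + (1-p)·q·π₁(B,X) + (1-p)·(1-q)·π₁(B,Y)
= 0.5·0.25·6 + 0.5·0.75·7 + 0.5·0.25·1 + 0.5·0.75·7
= 6.125

E[P2] = 3.125 (similar calculation)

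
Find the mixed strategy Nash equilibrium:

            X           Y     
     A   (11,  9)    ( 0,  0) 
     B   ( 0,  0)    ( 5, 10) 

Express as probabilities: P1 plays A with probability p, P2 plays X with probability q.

p = 0.5263, q = 0.3125

Work:
Find probabilities that make opponent indifferent:
P2 chooses q to make P1 indifferent between A and B
P1 chooses p to make P2 indifferent between X and Y
Mixed NE: P1 plays (A: 0.5263, B: 0.4737), P2 plays (X: 0.3125, Y: 0.6875)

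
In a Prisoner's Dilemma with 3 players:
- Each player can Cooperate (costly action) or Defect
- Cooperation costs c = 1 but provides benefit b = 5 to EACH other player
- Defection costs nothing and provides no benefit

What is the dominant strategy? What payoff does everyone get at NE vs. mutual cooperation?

Dominant: Defect; NE payoff = 0; Coop payoff = 9

Work:
Defect dominates (saves cost c = 1, benefit to others is external)
NE: All defect → everyone gets 0
If all cooperate: each receives (2)×5 - 1 = 9
Social dilemma: 9 > 0 but NE gives 0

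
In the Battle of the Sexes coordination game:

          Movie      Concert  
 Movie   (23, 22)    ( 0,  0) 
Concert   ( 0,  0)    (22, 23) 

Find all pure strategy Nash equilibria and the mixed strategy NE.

Pure NE: (Movie, Movie) and (Concert, Concert); Mixed NE: p = 0.5111, q = 0.4889

Work:
Check pure NE:
(Movie, Movie): (23, 22) - no unilateral deviation beneficial
(Concert, Concert): (22, 23) - no unilateral deviation beneficial
Mixed NE: P1 plays Movie with p = 0.5111, P2 plays Movie with q = 0.4889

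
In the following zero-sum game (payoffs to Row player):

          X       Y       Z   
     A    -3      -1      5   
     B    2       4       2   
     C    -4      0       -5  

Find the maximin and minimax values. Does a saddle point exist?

Maximin = 2, Minimax = 2, Saddle: True

Work:
Row minimums: [-3, 2, -5] → maximin = 2
Column maximums: [2, 4, 5] → minimax = 2
Saddle point exists! Game value = 2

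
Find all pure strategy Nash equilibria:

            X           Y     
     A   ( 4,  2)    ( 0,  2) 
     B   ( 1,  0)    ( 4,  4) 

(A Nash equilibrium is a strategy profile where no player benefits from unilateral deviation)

Nash equilibrium: (A, X), (B, Y)

Work:
Best responses:
  P1 vs X: payoffs [4, 1] → best response A (payoff 4)
  P1 vs Y: payoffs [0, 4] → best response B (payoff 4)
  P2 vs A: payoffs [2, 2] → best response X/Y (payoff 2)
  P2 vs B: payoffs [0, 4] → best response Y (payoff 4)
Mutual best responses: (A,X), (B,Y) → Nash equilibria.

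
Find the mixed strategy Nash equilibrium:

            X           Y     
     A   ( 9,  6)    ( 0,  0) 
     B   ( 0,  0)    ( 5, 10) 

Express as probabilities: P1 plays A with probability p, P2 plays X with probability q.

p = 0.625, q = 0.3571

Work:
Find probabilities that make opponent indifferent:
P2 chooses q to make P1 indifferent between A and B
P1 chooses p to make P2 indifferent between X and Y
Mixed NE: P1 plays (A: 0.625, B: 0.375), P2 plays (X: 0.3571, Y: 0.6429)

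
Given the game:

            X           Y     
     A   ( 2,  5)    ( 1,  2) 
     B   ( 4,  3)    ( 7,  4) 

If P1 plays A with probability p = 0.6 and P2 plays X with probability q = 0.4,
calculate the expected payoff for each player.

E[P1] = 3.16, E[P2] = 3.36

Work:
E[P1] = p·q·π₁(A,X) + p·(1-q)·π₁(A,Y) + (1-p)·q·π₁(B,X) + (1-p)·(1-q)·π₁(B,Y)
= 0.6·0.4·2 + 0.6·0.6·1 + 0.4·0.4·4 + 0.4·0.6·7
= 3.16

E[P2] = 3.36 (similar calculation)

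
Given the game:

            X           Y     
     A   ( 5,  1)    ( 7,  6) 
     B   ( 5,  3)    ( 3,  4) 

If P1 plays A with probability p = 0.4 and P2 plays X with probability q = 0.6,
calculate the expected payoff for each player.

E[P1] = 4.84, E[P2] = 3.24

Work:
E[P1] = p·q·π₁(A,X) + p·(1-q)·π₁(A,Y) + (1-p)·q·π₁(B,X) + (1-p)·(1-q)·π₁(B,Y)
= 0.4·0.6·5 + 0.4·0.4·7 + 0.6·0.6·5 + 0.6·0.4·3
= 4.84

E[P2] = 3.24 (similar calculation)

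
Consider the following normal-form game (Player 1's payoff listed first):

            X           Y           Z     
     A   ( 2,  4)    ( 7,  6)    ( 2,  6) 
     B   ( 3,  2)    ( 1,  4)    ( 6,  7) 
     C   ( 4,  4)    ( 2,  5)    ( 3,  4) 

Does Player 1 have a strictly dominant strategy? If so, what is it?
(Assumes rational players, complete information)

No strictly dominant strategy exists for Player 1

Work:
A strategy strictly dominates another if it gives a strictly higher payoff against every opponent action. Compare each pair of P1's strategies column-by-column:
  A vs B: [2 vs 3, 7 vs 1, 2 vs 6] → A does not strictly dominate B (column X: 2 ≤ 3)
  A vs C: [2 vs 4, 7 vs 2, 2 vs 3] → A does not strictly dominate C (column X: 2 ≤ 4)
  B vs A: [3 vs 2, 1 vs 7, 6 vs 2] → B does not strictly dominate A (column Y: 1 ≤ 7)
  B vs C: [3 vs 4, 1 vs 2, 6 vs 3] → B does not strictly dominate C (column X: 3 ≤ 4)
  C vs A: [4 vs 2, 2 vs 7, 3 vs 2] → C does not strictly dominate A (column Y: 2 ≤ 7)
  C vs B: [4 vs 3, 2 vs 1, 3 vs 6] → C does not strictly dominate B (column Z: 3 ≤ 6)
No single strategy strictly dominates all others → no strictly dominant strategy.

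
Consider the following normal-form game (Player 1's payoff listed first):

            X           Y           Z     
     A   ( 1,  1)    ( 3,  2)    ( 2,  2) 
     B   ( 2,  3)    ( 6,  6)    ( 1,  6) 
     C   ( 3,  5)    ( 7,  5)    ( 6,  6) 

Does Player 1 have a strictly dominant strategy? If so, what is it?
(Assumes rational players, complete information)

Yes, Player 1's strictly dominant strategy is C

Work:
A strategy strictly dominates another if it gives a strictly higher payoff against every opponent action. Compare each pair of P1's strategies column-by-column:
  A vs B: [1 vs 2, 3 vs 6, 2 vs 1] → A does not strictly dominate B (column X: 1 ≤ 2)
  A vs C: [1 vs 3, 3 vs 7, 2 vs 6] → A does not strictly dominate C (column X: 1 ≤ 3)
  B vs A: [2 vs 1, 6 vs 3, 1 vs 2] → B does not strictly dominate A (column Z: 1 ≤ 2)
  B vs C: [2 vs 3, 6 vs 7, 1 vs 6] → B does not strictly dominate C (column X: 2 ≤ 3)
  C vs A: [3 vs 1, 7 vs 3, 6 vs 2] → C strictly dominates A
  C vs B: [3 vs 2, 7 vs 6, 6 vs 1] → C strictly dominates B
C strictly dominates every other strategy → strictly dominant.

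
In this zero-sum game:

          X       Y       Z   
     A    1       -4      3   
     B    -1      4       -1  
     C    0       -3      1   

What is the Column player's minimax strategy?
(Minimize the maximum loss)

Column should play X, value = 1

Work:
Column player minimizes Row's maximum payoff:
Column X: max payoff to Row = 1
Column Y: max payoff to Row = 4
Column Z: max payoff to Row = 3
Minimum is 1, achieved by column X.
Minimax strategy: X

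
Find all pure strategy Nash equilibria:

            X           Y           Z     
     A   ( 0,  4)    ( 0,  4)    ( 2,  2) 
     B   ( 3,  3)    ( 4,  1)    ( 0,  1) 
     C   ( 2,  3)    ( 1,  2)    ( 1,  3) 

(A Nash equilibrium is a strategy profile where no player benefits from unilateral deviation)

Nash equilibrium: (B, X)

Work:
Best responses:
  P1 vs X: payoffs [0, 3, 2] → best response B (payoff 3)
  P1 vs Y: payoffs [0, 4, 1] → best response B (payoff 4)
  P1 vs Z: payoffs [2, 0, 1] → best response A (payoff 2)
  P2 vs A: payoffs [4, 4, 2] → best response X/Y (payoff 4)
  P2 vs B: payoffs [3, 1, 1] → best response X (payoff 3)
  P2 vs C: payoffs [3, 2, 3] → best response X/Z (payoff 3)
Mutual best responses: (B,X) → Nash equilibria.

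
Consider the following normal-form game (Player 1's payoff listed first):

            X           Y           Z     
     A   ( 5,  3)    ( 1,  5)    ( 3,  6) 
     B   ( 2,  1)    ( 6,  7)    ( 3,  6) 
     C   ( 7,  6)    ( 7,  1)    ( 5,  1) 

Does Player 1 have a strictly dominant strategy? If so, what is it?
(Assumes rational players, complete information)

Yes, Player 1's strictly dominant strategy is C

Work:
A strategy strictly dominates another if it gives a strictly higher payoff against every opponent action. Compare each pair of P1's strategies column-by-column:
  A vs B: [5 vs 2, 1 vs 6, 3 vs 3] → A does not strictly dominate B (column Y: 1 ≤ 6)
  A vs C: [5 vs 7, 1 vs 7, 3 vs 5] → A does not strictly dominate C (column X: 5 ≤ 7)
  B vs A: [2 vs 5, 6 vs 1, 3 vs 3] → B does not strictly dominate A (column X: 2 ≤ 5)
  B vs C: [2 vs 7, 6 vs 7, 3 vs 5] → B does not strictly dominate C (column X: 2 ≤ 7)
  C vs A: [7 vs 5, 7 vs 1, 5 vs 3] → C strictly dominates A
  C vs B: [7 vs 2, 7 vs 6, 5 vs 3] → C strictly dominates B
C strictly dominates every other strategy → strictly dominant.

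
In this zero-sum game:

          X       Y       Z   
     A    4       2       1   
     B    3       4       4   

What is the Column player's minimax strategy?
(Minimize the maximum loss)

Column should play X or Y or Z (all achieve the minimum), value = 4

Work:
Column player minimizes Row's maximum payoff:
Column X: max payoff to Row = 4
Column Y: max payoff to Row = 4
Column Z: max payoff to Row = 4
Minimum is 4, achieved by columns X, Y, Z (tied).
Each of X or Y or Z is a minimax strategy.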